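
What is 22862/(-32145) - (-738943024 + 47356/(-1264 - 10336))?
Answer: 13776927696611371/18644100 ≈ 7.3894e+8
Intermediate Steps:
22862/(-32145) - (-738943024 + 47356/(-1264 - 10336)) = 22862*(-1/32145) - 47356/(1/(1/(-11600) - 15604)) = -22862/32145 - 47356/(1/(-1/11600 - 15604)) = -22862/32145 - 47356/(1/(-181006401/11600)) = -22862/32145 - 47356/(-11600/181006401) = -22862/32145 - 47356*(-181006401/11600) = -22862/32145 + 2142934781439/2900 = 13776927696611371/18644100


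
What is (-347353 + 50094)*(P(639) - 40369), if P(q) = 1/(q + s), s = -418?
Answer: 2652010436932/221 ≈ 1.2000e+10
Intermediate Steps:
P(q) = 1/(-418 + q) (P(q) = 1/(q - 418) = 1/(-418 + q))
(-347353 + 50094)*(P(639) - 40369) = (-347353 + 50094)*(1/(-418 + 639) - 40369) = -297259*(1/221 - 40369) = -297259*(-8921548/221) = 2652010436932/221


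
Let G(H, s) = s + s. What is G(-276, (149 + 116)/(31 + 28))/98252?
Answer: 265/2898434 ≈ 9.1429e-5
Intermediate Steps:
G(H, s) = 2*s
G(-276, (149 + 116)/(31 + 28))/98252 = (2*((149 + 116)/(31 + 28)))/98252 = (2*(265/59))*(1/98252) = (530/59)*(1/98252) = 265/2898434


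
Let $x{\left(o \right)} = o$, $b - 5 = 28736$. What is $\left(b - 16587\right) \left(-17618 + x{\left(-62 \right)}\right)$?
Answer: $-214882720$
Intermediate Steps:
$b = 28741$ ($b = 5 + 28736 = 28741$)
$\left(b - 16587\right) \left(-17618 + x{\left(-62 \right)}\right) = \left(28741 - 16587\right) \left(-17618 - 62\right) = 12154 \left(-17680\right) = -214882720$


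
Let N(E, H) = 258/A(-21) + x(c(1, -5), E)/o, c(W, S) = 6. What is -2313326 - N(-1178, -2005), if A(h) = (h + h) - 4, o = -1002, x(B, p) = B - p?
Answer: -26656377253/11523 ≈ -2.3133e+6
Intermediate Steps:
A(h) = -4 + 2*h (A(h) = 2*h - 4 = -4 + 2*h)
N(E, H) = -21566/3841 + E/1002 (N(E, H) = 258/(-4 + 2*(-21)) + (6 - E)/(-1002) = 258/(-4 - 42) + (6 - E)*(-1/1002) = 258/(-46) + (-1/167 + E/1002) = 258*(-1/46) + (-1/167 + E/1002) = -129/23 + (-1/167 + E/1002) = -21566/3841 + E/1002)
-2313326 - N(-1178, -2005) = -2313326 - (-21566/3841 + (1/1002)*(-1178)) = -2313326 - (-21566/3841 - 589/501) = -2313326 - 1*(-78245/11523) = -2313326 + 78245/11523 = -26656377253/11523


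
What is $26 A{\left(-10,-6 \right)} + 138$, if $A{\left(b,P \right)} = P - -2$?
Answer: $34$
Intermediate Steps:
$A{\left(b,P \right)} = 2 + P$ ($A{\left(b,P \right)} = P + 2 = 2 + P$)
$26 A{\left(-10,-6 \right)} + 138 = 26 \left(2 - 6\right) + 138 = 26 \left(-4\right) + 138 = -104 + 138 = 34$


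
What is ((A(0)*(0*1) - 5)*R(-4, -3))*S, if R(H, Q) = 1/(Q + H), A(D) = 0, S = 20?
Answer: 100/7 ≈ 14.286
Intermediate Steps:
R(H, Q) = 1/(H + Q)
((A(0)*(0*1) - 5)*R(-4, -3))*S = ((0*(0*1) - 5)/(-4 - 3))*20 = ((0*0 - 5)/(-7))*20 = ((0 - 5)*(-⅐))*20 = -5*(-⅐)*20 = (5/7)*20 = 100/7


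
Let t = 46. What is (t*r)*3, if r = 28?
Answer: 3864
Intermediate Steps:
(t*r)*3 = (46*28)*3 = 1288*3 = 3864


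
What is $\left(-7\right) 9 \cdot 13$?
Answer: $-819$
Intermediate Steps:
$\left(-7\right) 9 \cdot 13 = \left(-63\right) 13 = -819$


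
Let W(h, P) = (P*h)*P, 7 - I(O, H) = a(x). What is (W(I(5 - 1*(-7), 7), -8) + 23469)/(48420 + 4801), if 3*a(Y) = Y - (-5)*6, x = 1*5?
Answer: 69511/159663 ≈ 0.43536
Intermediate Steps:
x = 5
a(Y) = 10 + Y/3 (a(Y) = (Y - (-5)*6)/3 = (Y - 1*(-30))/3 = (Y + 30)/3 = (30 + Y)/3 = 10 + Y/3)
I(O, H) = -14/3 (I(O, H) = 7 - (10 + (⅓)*5) = 7 - (10 + 5/3) = 7 - 1*35/3 = 7 - 35/3 = -14/3)
W(h, P) = h*P²
(W(I(5 - 1*(-7), 7), -8) + 23469)/(48420 + 4801) = (-14/3*(-8)² + 23469)/(48420 + 4801) = (-14/3*64 + 23469)/53221 = (-896/3 + 23469)*(1/53221) = (69511/3)*(1/53221) = 69511/159663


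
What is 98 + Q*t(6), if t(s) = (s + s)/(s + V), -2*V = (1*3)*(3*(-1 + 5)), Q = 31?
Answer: 67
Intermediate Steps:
V = -18 (V = -1*3*3*(-1 + 5)/2 = -3*3*4/2 = -3*12/2 = -1/2*36 = -18)
t(s) = 2*s/(-18 + s) (t(s) = (s + s)/(s - 18) = (2*s)/(-18 + s) = 2*s/(-18 + s))
98 + Q*t(6) = 98 + 31*(2*6/(-18 + 6)) = 98 + 31*(2*6/(-12)) = 98 + 31*(2*6*(-1/12)) = 98 + 31*(-1) = 98 - 31 = 67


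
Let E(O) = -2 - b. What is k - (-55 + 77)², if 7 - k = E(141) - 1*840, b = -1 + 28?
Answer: 392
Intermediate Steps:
b = 27
E(O) = -29 (E(O) = -2 - 1*27 = -2 - 27 = -29)
k = 876 (k = 7 - (-29 - 1*840) = 7 - (-29 - 840) = 7 - 1*(-869) = 7 + 869 = 876)
k - (-55 + 77)² = 876 - (-55 + 77)² = 876 - 1*22² = 876 - 1*484 = 876 - 484 = 392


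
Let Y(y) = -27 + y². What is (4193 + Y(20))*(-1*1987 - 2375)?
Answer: -19916892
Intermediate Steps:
(4193 + Y(20))*(-1*1987 - 2375) = (4193 + (-27 + 20²))*(-1*1987 - 2375) = (4193 + (-27 + 400))*(-1987 - 2375) = (4193 + 373)*(-4362) = 4566*(-4362) = -19916892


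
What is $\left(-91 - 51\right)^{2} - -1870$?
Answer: $22034$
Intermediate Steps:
$\left(-91 - 51\right)^{2} - -1870 = \left(-142\right)^{2} + 1870 = 20164 + 1870 = 22034$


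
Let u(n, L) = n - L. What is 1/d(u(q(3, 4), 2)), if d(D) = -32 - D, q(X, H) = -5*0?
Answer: -1/30 ≈ -0.033333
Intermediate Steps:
q(X, H) = 0
1/d(u(q(3, 4), 2)) = 1/(-32 - (0 - 1*2)) = 1/(-32 - (0 - 2)) = 1/(-32 - 1*(-2)) = 1/(-32 + 2) = 1/(-30) = -1/30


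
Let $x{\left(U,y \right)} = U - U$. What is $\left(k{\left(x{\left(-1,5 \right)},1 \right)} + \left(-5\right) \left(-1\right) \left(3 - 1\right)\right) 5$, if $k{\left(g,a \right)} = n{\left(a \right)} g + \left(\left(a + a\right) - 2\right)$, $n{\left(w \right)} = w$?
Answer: $50$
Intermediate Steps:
$x{\left(U,y \right)} = 0$
$k{\left(g,a \right)} = -2 + 2 a + a g$ ($k{\left(g,a \right)} = a g + \left(\left(a + a\right) - 2\right) = a g + \left(2 a - 2\right) = a g + \left(-2 + 2 a\right) = -2 + 2 a + a g$)
$\left(k{\left(x{\left(-1,5 \right)},1 \right)} + \left(-5\right) \left(-1\right) \left(3 - 1\right)\right) 5 = \left(\left(-2 + 2 \cdot 1 + 1 \cdot 0\right) + \left(-5\right) \left(-1\right) \left(3 - 1\right)\right) 5 = \left(\left(-2 + 2 + 0\right) + 5 \left(3 - 1\right)\right) 5 = \left(0 + 5 \cdot 2\right) 5 = \left(0 + 10\right) 5 = 10 \cdot 5 = 50$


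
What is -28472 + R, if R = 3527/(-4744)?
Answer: -135074695/4744 ≈ -28473.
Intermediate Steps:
R = -3527/4744 (R = 3527*(-1/4744) = -3527/4744 ≈ -0.74347)
-28472 + R = -28472 - 3527/4744 = -135074695/4744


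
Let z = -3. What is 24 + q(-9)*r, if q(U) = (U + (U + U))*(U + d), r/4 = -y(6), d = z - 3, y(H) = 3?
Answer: -4836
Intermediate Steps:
d = -6 (d = -3 - 3 = -6)
r = -12 (r = 4*(-1*3) = 4*(-3) = -12)
q(U) = 3*U*(-6 + U) (q(U) = (U + (U + U))*(U - 6) = (U + 2*U)*(-6 + U) = (3*U)*(-6 + U) = 3*U*(-6 + U))
24 + q(-9)*r = 24 + (3*(-9)*(-6 - 9))*(-12) = 24 + (3*(-9)*(-15))*(-12) = 24 + 405*(-12) = 24 - 4860 = -4836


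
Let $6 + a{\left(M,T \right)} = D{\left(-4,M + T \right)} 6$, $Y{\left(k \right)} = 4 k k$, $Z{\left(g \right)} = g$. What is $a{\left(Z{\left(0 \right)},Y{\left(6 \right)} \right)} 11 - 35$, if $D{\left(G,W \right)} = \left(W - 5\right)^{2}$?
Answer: $1275085$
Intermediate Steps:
$D{\left(G,W \right)} = \left(-5 + W\right)^{2}$
$Y{\left(k \right)} = 4 k^{2}$
$a{\left(M,T \right)} = -6 + 6 \left(-5 + M + T\right)^{2}$ ($a{\left(M,T \right)} = -6 + \left(-5 + \left(M + T\right)\right)^{2} \cdot 6 = -6 + \left(-5 + M + T\right)^{2} \cdot 6 = -6 + 6 \left(-5 + M + T\right)^{2}$)
$a{\left(Z{\left(0 \right)},Y{\left(6 \right)} \right)} 11 - 35 = \left(-6 + 6 \left(-5 + 0 + 4 \cdot 6^{2}\right)^{2}\right) 11 - 35 = \left(-6 + 6 \left(-5 + 0 + 4 \cdot 36\right)^{2}\right) 11 - 35 = \left(-6 + 6 \left(-5 + 0 + 144\right)^{2}\right) 11 - 35 = \left(-6 + 6 \cdot 139^{2}\right) 11 - 35 = \left(-6 + 6 \cdot 19321\right) 11 - 35 = \left(-6 + 115926\right) 11 - 35 = 115920 \cdot 11 - 35 = 1275120 - 35 = 1275085$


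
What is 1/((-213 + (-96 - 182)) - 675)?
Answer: -1/1166 ≈ -0.00085763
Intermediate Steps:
1/((-213 + (-96 - 182)) - 675) = 1/((-213 - 278) - 675) = 1/(-491 - 675) = 1/(-1166) = -1/1166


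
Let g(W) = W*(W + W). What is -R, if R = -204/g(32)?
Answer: 51/512 ≈ 0.099609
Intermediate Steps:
g(W) = 2*W² (g(W) = W*(2*W) = 2*W²)
R = -51/512 (R = -204/(2*32²) = -204/(2*1024) = -204/2048 = -204*1/2048 = -51/512 ≈ -0.099609)
-R = -1*(-51/512) = 51/512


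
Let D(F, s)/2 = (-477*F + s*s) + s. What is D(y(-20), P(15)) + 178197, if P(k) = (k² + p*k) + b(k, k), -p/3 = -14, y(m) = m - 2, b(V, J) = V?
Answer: 1714725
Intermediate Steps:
y(m) = -2 + m
p = 42 (p = -3*(-14) = 42)
P(k) = k² + 43*k (P(k) = (k² + 42*k) + k = k² + 43*k)
D(F, s) = -954*F + 2*s + 2*s² (D(F, s) = 2*((-477*F + s*s) + s) = 2*((-477*F + s²) + s) = 2*((s² - 477*F) + s) = 2*(s + s² - 477*F) = -954*F + 2*s + 2*s²)
D(y(-20), P(15)) + 178197 = (-954*(-2 - 20) + 2*(15*(43 + 15)) + 2*(15*(43 + 15))²) + 178197 = (-954*(-22) + 2*(15*58) + 2*(15*58)²) + 178197 = (20988 + 2*870 + 2*870²) + 178197 = (20988 + 1740 + 2*756900) + 178197 = (20988 + 1740 + 1513800) + 178197 = 1536528 + 178197 = 1714725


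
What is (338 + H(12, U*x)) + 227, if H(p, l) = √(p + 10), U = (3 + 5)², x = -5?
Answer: 565 + √22 ≈ 569.69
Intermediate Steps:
U = 64 (U = 8² = 64)
H(p, l) = √(10 + p)
(338 + H(12, U*x)) + 227 = (338 + √(10 + 12)) + 227 = (338 + √22) + 227 = 565 + √22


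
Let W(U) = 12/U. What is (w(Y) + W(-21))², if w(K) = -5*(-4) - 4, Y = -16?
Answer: 11664/49 ≈ 238.04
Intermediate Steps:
w(K) = 16 (w(K) = 20 - 4 = 16)
(w(Y) + W(-21))² = (16 + 12/(-21))² = (16 + 12*(-1/21))² = (16 - 4/7)² = (108/7)² = 11664/49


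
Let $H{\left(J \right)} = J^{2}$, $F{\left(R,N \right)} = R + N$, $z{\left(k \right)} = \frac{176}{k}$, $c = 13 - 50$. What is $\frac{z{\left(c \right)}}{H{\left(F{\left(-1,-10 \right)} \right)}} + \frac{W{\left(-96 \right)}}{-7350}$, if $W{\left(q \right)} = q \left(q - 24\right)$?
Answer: $- \frac{160208}{99715} \approx -1.6067$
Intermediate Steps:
$W{\left(q \right)} = q \left(-24 + q\right)$
$c = -37$
$F{\left(R,N \right)} = N + R$
$\frac{z{\left(c \right)}}{H{\left(F{\left(-1,-10 \right)} \right)}} + \frac{W{\left(-96 \right)}}{-7350} = \frac{176 \frac{1}{-37}}{\left(-10 - 1\right)^{2}} + \frac{\left(-96\right) \left(-24 - 96\right)}{-7350} = \frac{176 \left(- \frac{1}{37}\right)}{\left(-11\right)^{2}} + \left(-96\right) \left(-120\right) \left(- \frac{1}{7350}\right) = - \frac{176}{37 \cdot 121} + 11520 \left(- \frac{1}{7350}\right) = \left(- \frac{176}{37}\right) \frac{1}{121} - \frac{384}{245} = - \frac{16}{407} - \frac{384}{245} = - \frac{160208}{99715}$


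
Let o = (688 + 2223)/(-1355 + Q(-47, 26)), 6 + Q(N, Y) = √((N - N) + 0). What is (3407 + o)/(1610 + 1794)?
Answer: 1158504/1158211 ≈ 1.0003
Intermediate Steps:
Q(N, Y) = -6 (Q(N, Y) = -6 + √((N - N) + 0) = -6 + √(0 + 0) = -6 + √0 = -6 + 0 = -6)
o = -2911/1361 (o = (688 + 2223)/(-1355 - 6) = 2911/(-1361) = 2911*(-1/1361) = -2911/1361 ≈ -2.1389)
(3407 + o)/(1610 + 1794) = (3407 - 2911/1361)/(1610 + 1794) = (4634016/1361)/3404 = (4634016/1361)*(1/3404) = 1158504/1158211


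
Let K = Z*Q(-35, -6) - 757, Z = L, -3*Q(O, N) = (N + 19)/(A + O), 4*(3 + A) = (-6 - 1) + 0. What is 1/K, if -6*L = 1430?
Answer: -1431/1120447 ≈ -0.0012772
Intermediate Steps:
A = -19/4 (A = -3 + ((-6 - 1) + 0)/4 = -3 + (-7 + 0)/4 = -3 + (¼)*(-7) = -3 - 7/4 = -19/4 ≈ -4.7500)
L = -715/3 (L = -⅙*1430 = -715/3 ≈ -238.33)
Q(O, N) = -(19 + N)/(3*(-19/4 + O)) (Q(O, N) = -(N + 19)/(3*(-19/4 + O)) = -(19 + N)/(3*(-19/4 + O)))
Z = -715/3 ≈ -238.33
K = -1120447/1431 (K = -2860*(-19 - 1*(-6))/(9*(-19 + 4*(-35))) - 757 = -2860*(-19 + 6)/(9*(-19 - 140)) - 757 = -2860*(-13)/(9*(-159)) - 757 = -2860*(-1)*(-13)/(9*159) - 757 = -715/3*52/477 - 757 = -37180/1431 - 757 = -1120447/1431 ≈ -782.98)
1/K = 1/(-1120447/1431) = -1431/1120447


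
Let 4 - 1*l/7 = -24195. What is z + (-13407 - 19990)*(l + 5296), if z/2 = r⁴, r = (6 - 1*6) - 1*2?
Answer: -5834088501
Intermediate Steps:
l = 169393 (l = 28 - 7*(-24195) = 28 + 169365 = 169393)
r = -2 (r = (6 - 6) - 2 = 0 - 2 = -2)
z = 32 (z = 2*(-2)⁴ = 2*16 = 32)
z + (-13407 - 19990)*(l + 5296) = 32 + (-13407 - 19990)*(169393 + 5296) = 32 - 33397*174689 = 32 - 5834088533 = -5834088501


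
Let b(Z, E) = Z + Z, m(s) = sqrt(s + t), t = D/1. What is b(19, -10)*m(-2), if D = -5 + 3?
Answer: 76*I ≈ 76.0*I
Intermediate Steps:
D = -2
t = -2 (t = -2/1 = -2*1 = -2)
m(s) = sqrt(-2 + s) (m(s) = sqrt(s - 2) = sqrt(-2 + s))
b(Z, E) = 2*Z
b(19, -10)*m(-2) = (2*19)*sqrt(-2 - 2) = 38*sqrt(-4) = 38*(2*I) = 76*I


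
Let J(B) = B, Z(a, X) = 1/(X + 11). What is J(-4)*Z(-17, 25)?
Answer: -⅑ ≈ -0.11111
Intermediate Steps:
Z(a, X) = 1/(11 + X)
J(-4)*Z(-17, 25) = -4/(11 + 25) = -4/36 = -4*1/36 = -⅑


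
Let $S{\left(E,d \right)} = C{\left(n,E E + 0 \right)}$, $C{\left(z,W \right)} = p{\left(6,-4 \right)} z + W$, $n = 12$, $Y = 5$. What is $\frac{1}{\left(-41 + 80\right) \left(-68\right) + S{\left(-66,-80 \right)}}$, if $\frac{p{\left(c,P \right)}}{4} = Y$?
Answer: $\frac{1}{1944} \approx 0.0005144$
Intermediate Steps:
$p{\left(c,P \right)} = 20$ ($p{\left(c,P \right)} = 4 \cdot 5 = 20$)
$C{\left(z,W \right)} = W + 20 z$ ($C{\left(z,W \right)} = 20 z + W = W + 20 z$)
$S{\left(E,d \right)} = 240 + E^{2}$ ($S{\left(E,d \right)} = \left(E E + 0\right) + 20 \cdot 12 = \left(E^{2} + 0\right) + 240 = E^{2} + 240 = 240 + E^{2}$)
$\frac{1}{\left(-41 + 80\right) \left(-68\right) + S{\left(-66,-80 \right)}} = \frac{1}{\left(-41 + 80\right) \left(-68\right) + \left(240 + \left(-66\right)^{2}\right)} = \frac{1}{39 \left(-68\right) + \left(240 + 4356\right)} = \frac{1}{-2652 + 4596} = \frac{1}{1944}$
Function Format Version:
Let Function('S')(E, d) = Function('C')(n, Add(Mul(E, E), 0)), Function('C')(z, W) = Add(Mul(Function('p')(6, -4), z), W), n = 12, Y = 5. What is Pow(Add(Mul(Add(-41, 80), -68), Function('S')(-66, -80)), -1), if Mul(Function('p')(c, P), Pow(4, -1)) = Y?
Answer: Rational(1, 1944) ≈ 0.00051440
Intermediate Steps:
Function('p')(c, P) = 20 (Function('p')(c, P) = Mul(4, 5) = 20)
Function('C')(z, W) = Add(W, Mul(20, z)) (Function('C')(z, W) = Add(Mul(20, z), W) = Add(W, Mul(20, z)))
Function('S')(E, d) = Add(240, Pow(E, 2)) (Function('S')(E, d) = Add(Add(Mul(E, E), 0), Mul(20, 12)) = Add(Add(Pow(E, 2), 0), 240) = Add(Pow(E, 2), 240) = Add(240, Pow(E, 2)))
Pow(Add(Mul(Add(-41, 80), -68), Function('S')(-66, -80)), -1) = Pow(Add(Mul(Add(-41, 80), -68), Add(240, Pow(-66, 2))), -1) = Pow(Add(Mul(39, -68), Add(240, 4356)), -1) = Pow(Add(-2652, 4596), -1) = Pow(1944, -1) = Rational(1, 1944)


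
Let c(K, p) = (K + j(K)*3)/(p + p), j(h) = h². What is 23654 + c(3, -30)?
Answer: 47307/2 ≈ 23654.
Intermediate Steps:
c(K, p) = (K + 3*K²)/(2*p) (c(K, p) = (K + K²*3)/(p + p) = (K + 3*K²)/((2*p)) = (K + 3*K²)*(1/(2*p)) = (K + 3*K²)/(2*p))
23654 + c(3, -30) = 23654 + (½)*3*(1 + 3*3)/(-30) = 23654 + (½)*3*(-1/30)*(1 + 9) = 23654 + (½)*3*(-1/30)*10 = 23654 - ½ = 47307/2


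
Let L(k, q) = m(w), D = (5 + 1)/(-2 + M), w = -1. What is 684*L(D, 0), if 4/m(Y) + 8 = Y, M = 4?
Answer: -304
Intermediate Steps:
m(Y) = 4/(-8 + Y)
D = 3 (D = (5 + 1)/(-2 + 4) = 6/2 = 6*(½) = 3)
L(k, q) = -4/9 (L(k, q) = 4/(-8 - 1) = 4/(-9) = 4*(-⅑) = -4/9)
684*L(D, 0) = 684*(-4/9) = -304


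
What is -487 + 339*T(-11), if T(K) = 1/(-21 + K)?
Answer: -15923/32 ≈ -497.59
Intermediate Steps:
-487 + 339*T(-11) = -487 + 339/(-21 - 11) = -487 + 339/(-32) = -487 + 339*(-1/32) = -487 - 339/32 = -15923/32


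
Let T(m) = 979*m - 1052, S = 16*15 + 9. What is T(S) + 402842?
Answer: 645561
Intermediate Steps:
S = 249 (S = 240 + 9 = 249)
T(m) = -1052 + 979*m
T(S) + 402842 = (-1052 + 979*249) + 402842 = (-1052 + 243771) + 402842 = 242719 + 402842 = 645561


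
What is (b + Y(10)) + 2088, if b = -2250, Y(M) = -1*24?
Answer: -186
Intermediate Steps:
Y(M) = -24
(b + Y(10)) + 2088 = (-2250 - 24) + 2088 = -2274 + 2088 = -186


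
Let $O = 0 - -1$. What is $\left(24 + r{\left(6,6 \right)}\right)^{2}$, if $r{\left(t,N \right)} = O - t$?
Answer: $361$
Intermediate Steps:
$O = 1$ ($O = 0 + 1 = 1$)
$r{\left(t,N \right)} = 1 - t$
$\left(24 + r{\left(6,6 \right)}\right)^{2} = \left(24 + \left(1 - 6\right)\right)^{2} = \left(24 - 5\right)^{2} = 19^{2} = 361$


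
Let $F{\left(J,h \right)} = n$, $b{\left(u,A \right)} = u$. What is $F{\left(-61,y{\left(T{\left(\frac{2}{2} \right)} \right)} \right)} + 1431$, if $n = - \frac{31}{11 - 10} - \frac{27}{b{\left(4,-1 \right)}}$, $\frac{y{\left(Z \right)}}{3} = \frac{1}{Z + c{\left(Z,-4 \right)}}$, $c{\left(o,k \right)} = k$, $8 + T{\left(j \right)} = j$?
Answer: $\frac{5573}{4} \approx 1393.3$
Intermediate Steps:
$T{\left(j \right)} = -8 + j$
$y{\left(Z \right)} = \frac{3}{-4 + Z}$ ($y{\left(Z \right)} = \frac{3}{Z - 4} = \frac{3}{-4 + Z}$)
$n = - \frac{151}{4}$ ($n = - \frac{31}{11 - 10} - \frac{27}{4} = - \frac{31}{1} - \frac{27}{4} = \left(-31\right) 1 - \frac{27}{4} = -31 - \frac{27}{4} = - \frac{151}{4} \approx -37.75$)
$F{\left(J,h \right)} = - \frac{151}{4}$
$F{\left(-61,y{\left(T{\left(\frac{2}{2} \right)} \right)} \right)} + 1431 = - \frac{151}{4} + 1431 = \frac{5573}{4}$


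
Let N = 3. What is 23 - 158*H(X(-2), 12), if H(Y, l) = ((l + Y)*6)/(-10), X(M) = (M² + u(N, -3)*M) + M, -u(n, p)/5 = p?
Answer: -7469/5 ≈ -1493.8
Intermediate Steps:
u(n, p) = -5*p
X(M) = M² + 16*M (X(M) = (M² + (-5*(-3))*M) + M = (M² + 15*M) + M = M² + 16*M)
H(Y, l) = -3*Y/5 - 3*l/5 (H(Y, l) = ((Y + l)*6)*(-⅒) = (6*Y + 6*l)*(-⅒) = -3*Y/5 - 3*l/5)
23 - 158*H(X(-2), 12) = 23 - 158*(-(-6)*(16 - 2)/5 - ⅗*12) = 23 - 158*(-(-6)*14/5 - 36/5) = 23 - 158*(-⅗*(-28) - 36/5) = 23 - 158*(84/5 - 36/5) = 23 - 158*48/5 = 23 - 7584/5 = -7469/5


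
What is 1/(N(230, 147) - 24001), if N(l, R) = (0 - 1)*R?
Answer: -1/24148 ≈ -4.1411e-5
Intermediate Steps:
N(l, R) = -R
1/(N(230, 147) - 24001) = 1/(-1*147 - 24001) = 1/(-147 - 24001) = 1/(-24148) = -1/24148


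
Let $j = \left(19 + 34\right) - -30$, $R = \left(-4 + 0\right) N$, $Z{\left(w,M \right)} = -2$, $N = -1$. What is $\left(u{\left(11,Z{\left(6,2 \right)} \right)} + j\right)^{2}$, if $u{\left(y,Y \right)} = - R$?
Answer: $6241$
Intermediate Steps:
$R = 4$ ($R = \left(-4 + 0\right) \left(-1\right) = \left(-4\right) \left(-1\right) = 4$)
$u{\left(y,Y \right)} = -4$ ($u{\left(y,Y \right)} = \left(-1\right) 4 = -4$)
$j = 83$ ($j = 53 + 30 = 83$)
$\left(u{\left(11,Z{\left(6,2 \right)} \right)} + j\right)^{2} = \left(-4 + 83\right)^{2} = 79^{2} = 6241$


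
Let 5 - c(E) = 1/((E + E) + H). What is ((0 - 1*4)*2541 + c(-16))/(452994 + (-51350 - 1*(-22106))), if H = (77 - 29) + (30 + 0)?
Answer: -93463/3898500 ≈ -0.023974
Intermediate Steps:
H = 78 (H = 48 + 30 = 78)
c(E) = 5 - 1/(78 + 2*E) (c(E) = 5 - 1/((E + E) + 78) = 5 - 1/(2*E + 78) = 5 - 1/(78 + 2*E))
((0 - 1*4)*2541 + c(-16))/(452994 + (-51350 - 1*(-22106))) = ((0 - 1*4)*2541 + (389 + 10*(-16))/(2*(39 - 16)))/(452994 + (-51350 - 1*(-22106))) = ((0 - 4)*2541 + (½)*(389 - 160)/23)/(452994 + (-51350 + 22106)) = (-4*2541 + (½)*(1/23)*229)/(452994 - 29244) = (-10164 + 229/46)/423750 = -467315/46*1/423750 = -93463/3898500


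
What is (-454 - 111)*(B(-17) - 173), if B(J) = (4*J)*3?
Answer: 213005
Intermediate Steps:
B(J) = 12*J
(-454 - 111)*(B(-17) - 173) = (-454 - 111)*(12*(-17) - 173) = -565*(-204 - 173) = -565*(-377) = 213005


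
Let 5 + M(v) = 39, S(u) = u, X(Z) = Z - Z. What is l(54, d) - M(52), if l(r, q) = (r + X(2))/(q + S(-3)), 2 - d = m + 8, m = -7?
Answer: -61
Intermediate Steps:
X(Z) = 0
M(v) = 34 (M(v) = -5 + 39 = 34)
d = 1 (d = 2 - (-7 + 8) = 2 - 1*1 = 2 - 1 = 1)
l(r, q) = r/(-3 + q) (l(r, q) = (r + 0)/(q - 3) = r/(-3 + q))
l(54, d) - M(52) = 54/(-3 + 1) - 1*34 = 54/(-2) - 34 = 54*(-1/2) - 34 = -27 - 34 = -61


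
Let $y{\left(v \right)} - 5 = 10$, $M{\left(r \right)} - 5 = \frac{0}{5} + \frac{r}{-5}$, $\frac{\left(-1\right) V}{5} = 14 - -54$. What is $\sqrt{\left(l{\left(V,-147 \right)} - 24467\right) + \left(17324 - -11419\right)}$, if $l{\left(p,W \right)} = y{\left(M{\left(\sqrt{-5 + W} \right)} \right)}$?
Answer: $\sqrt{4291} \approx 65.506$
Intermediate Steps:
$V = -340$ ($V = - 5 \left(14 - -54\right) = - 5 \left(14 + 54\right) = \left(-5\right) 68 = -340$)
$M{\left(r \right)} = 5 - \frac{r}{5}$ ($M{\left(r \right)} = 5 + \left(\frac{0}{5} + \frac{r}{-5}\right) = 5 + \left(0 \cdot \frac{1}{5} + r \left(- \frac{1}{5}\right)\right) = 5 + \left(0 - \frac{r}{5}\right) = 5 - \frac{r}{5}$)
$y{\left(v \right)} = 15$ ($y{\left(v \right)} = 5 + 10 = 15$)
$l{\left(p,W \right)} = 15$
$\sqrt{\left(l{\left(V,-147 \right)} - 24467\right) + \left(17324 - -11419\right)} = \sqrt{\left(15 - 24467\right) + \left(17324 - -11419\right)} = \sqrt{\left(15 - 24467\right) + \left(17324 + 11419\right)} = \sqrt{-24452 + 28743} = \sqrt{4291}$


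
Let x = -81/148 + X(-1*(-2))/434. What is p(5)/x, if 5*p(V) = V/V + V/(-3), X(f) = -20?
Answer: 64232/285855 ≈ 0.22470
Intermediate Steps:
p(V) = ⅕ - V/15 (p(V) = (V/V + V/(-3))/5 = (1 + V*(-⅓))/5 = (1 - V/3)/5 = ⅕ - V/15)
x = -19057/32116 (x = -81/148 - 20/434 = -81*1/148 - 20*1/434 = -81/148 - 10/217 = -19057/32116 ≈ -0.59338)
p(5)/x = (⅕ - 1/15*5)/(-19057/32116) = (⅕ - ⅓)*(-32116/19057) = -2/15*(-32116/19057) = 64232/285855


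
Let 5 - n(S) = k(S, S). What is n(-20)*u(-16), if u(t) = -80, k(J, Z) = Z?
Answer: -2000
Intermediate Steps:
n(S) = 5 - S
n(-20)*u(-16) = (5 - 1*(-20))*(-80) = (5 + 20)*(-80) = 25*(-80) = -2000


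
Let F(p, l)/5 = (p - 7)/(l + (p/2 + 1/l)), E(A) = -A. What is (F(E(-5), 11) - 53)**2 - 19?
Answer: 256449870/89401 ≈ 2868.5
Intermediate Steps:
F(p, l) = 5*(-7 + p)/(l + 1/l + p/2) (F(p, l) = 5*((p - 7)/(l + (p/2 + 1/l))) = 5*((-7 + p)/(l + (p*(1/2) + 1/l))) = 5*((-7 + p)/(l + (p/2 + 1/l))) = 5*((-7 + p)/(l + (1/l + p/2))) = 5*((-7 + p)/(l + 1/l + p/2)) = 5*(-7 + p)/(l + 1/l + p/2))
(F(E(-5), 11) - 53)**2 - 19 = (10*11*(-7 - 1*(-5))/(2 + 2*11**2 + 11*(-1*(-5))) - 53)**2 - 19 = (10*11*(-7 + 5)/(2 + 2*121 + 11*5) - 53)**2 - 19 = (10*11*(-2)/(2 + 242 + 55) - 53)**2 - 19 = (10*11*(-2)/299 - 53)**2 - 19 = (10*11*(1/299)*(-2) - 53)**2 - 19 = (-220/299 - 53)**2 - 19 = (-16067/299)**2 - 19 = 258148489/89401 - 19 = 256449870/89401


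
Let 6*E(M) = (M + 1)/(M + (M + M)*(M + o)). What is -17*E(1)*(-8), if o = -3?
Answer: -136/9 ≈ -15.111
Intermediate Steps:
E(M) = (1 + M)/(6*(M + 2*M*(-3 + M))) (E(M) = ((M + 1)/(M + (M + M)*(M - 3)))/6 = ((1 + M)/(M + (2*M)*(-3 + M)))/6 = ((1 + M)/(M + 2*M*(-3 + M)))/6 = (1 + M)/(6*(M + 2*M*(-3 + M))))
-17*E(1)*(-8) = -17*(1 + 1)/(6*1*(-5 + 2*1))*(-8) = -17*2/(6*(-5 + 2))*(-8) = -17*2/(6*(-3))*(-8) = -17*(-1)*2/(6*3)*(-8) = -17*(-⅑)*(-8) = (17/9)*(-8) = -136/9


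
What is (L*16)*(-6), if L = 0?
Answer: 0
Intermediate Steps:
(L*16)*(-6) = (0*16)*(-6) = 0*(-6) = 0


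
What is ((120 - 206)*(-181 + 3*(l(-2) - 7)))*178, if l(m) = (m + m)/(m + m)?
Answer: 3046292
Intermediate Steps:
l(m) = 1 (l(m) = (2*m)/((2*m)) = (2*m)*(1/(2*m)) = 1)
((120 - 206)*(-181 + 3*(l(-2) - 7)))*178 = ((120 - 206)*(-181 + 3*(1 - 7)))*178 = -86*(-181 + 3*(-6))*178 = -86*(-181 - 18)*178 = -86*(-199)*178 = 17114*178 = 3046292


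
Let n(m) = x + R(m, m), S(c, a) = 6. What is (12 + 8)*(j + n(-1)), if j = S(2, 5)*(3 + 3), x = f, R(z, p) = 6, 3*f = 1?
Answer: 2540/3 ≈ 846.67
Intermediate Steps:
f = 1/3 (f = (1/3)*1 = 1/3 ≈ 0.33333)
x = 1/3 ≈ 0.33333
j = 36 (j = 6*(3 + 3) = 6*6 = 36)
n(m) = 19/3 (n(m) = 1/3 + 6 = 19/3)
(12 + 8)*(j + n(-1)) = (12 + 8)*(36 + 19/3) = 20*(127/3) = 2540/3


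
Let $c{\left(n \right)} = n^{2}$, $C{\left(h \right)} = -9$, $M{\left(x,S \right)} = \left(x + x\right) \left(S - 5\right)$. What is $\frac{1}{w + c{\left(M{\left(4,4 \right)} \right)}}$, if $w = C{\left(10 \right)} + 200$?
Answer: $\frac{1}{255} \approx 0.0039216$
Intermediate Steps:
$M{\left(x,S \right)} = 2 x \left(-5 + S\right)$
$w = 191$ ($w = -9 + 200 = 191$)
$\frac{1}{w + c{\left(M{\left(4,4 \right)} \right)}} = \frac{1}{191 + \left(2 \cdot 4 \left(-5 + 4\right)\right)^{2}} = \frac{1}{191 + \left(2 \cdot 4 \left(-1\right)\right)^{2}} = \frac{1}{191 + \left(-8\right)^{2}} = \frac{1}{191 + 64} = \frac{1}{255}$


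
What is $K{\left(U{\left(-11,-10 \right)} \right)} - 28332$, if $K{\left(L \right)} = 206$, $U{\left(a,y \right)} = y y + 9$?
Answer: $-28126$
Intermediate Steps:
$U{\left(a,y \right)} = 9 + y^{2}$ ($U{\left(a,y \right)} = y^{2} + 9 = 9 + y^{2}$)
$K{\left(U{\left(-11,-10 \right)} \right)} - 28332 = 206 - 28332 = -28126$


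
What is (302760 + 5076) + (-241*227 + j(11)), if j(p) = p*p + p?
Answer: 253261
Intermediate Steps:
j(p) = p + p² (j(p) = p² + p = p + p²)
(302760 + 5076) + (-241*227 + j(11)) = (302760 + 5076) + (-241*227 + 11*(1 + 11)) = 307836 + (-54707 + 11*12) = 307836 + (-54707 + 132) = 307836 - 54575 = 253261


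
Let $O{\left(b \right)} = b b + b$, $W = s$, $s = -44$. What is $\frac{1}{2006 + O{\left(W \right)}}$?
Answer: $\frac{1}{3898} \approx 0.00025654$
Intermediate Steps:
$W = -44$
$O{\left(b \right)} = b + b^{2}$ ($O{\left(b \right)} = b^{2} + b = b + b^{2}$)
$\frac{1}{2006 + O{\left(W \right)}} = \frac{1}{2006 - 44 \left(1 - 44\right)} = \frac{1}{2006 - -1892} = \frac{1}{2006 + 1892} = \frac{1}{3898}$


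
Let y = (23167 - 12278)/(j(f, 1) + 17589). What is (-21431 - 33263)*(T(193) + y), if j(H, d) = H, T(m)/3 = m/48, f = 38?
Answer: -97799298545/141016 ≈ -6.9353e+5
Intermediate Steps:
T(m) = m/16 (T(m) = 3*(m/48) = m/16)
y = 10889/17627 (y = (23167 - 12278)/(38 + 17589) = 10889/17627 ≈ 0.61775)
(-21431 - 33263)*(T(193) + y) = (-21431 - 33263)*((1/16)*193 + 10889/17627) = -54694*(193/16 + 10889/17627) = -54694*3576235/282032 = -97799298545/141016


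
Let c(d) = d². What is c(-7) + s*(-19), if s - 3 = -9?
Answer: 163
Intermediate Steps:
s = -6 (s = 3 - 9 = -6)
c(-7) + s*(-19) = (-7)² - 6*(-19) = 49 + 114 = 163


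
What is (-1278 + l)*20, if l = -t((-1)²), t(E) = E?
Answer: -25580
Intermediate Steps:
l = -1 (l = -1*(-1)² = -1*1 = -1)
(-1278 + l)*20 = (-1278 - 1)*20 = -1279*20 = -25580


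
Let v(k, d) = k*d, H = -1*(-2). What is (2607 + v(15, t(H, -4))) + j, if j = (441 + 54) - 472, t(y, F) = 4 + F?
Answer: 2630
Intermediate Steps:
H = 2
v(k, d) = d*k
j = 23 (j = 495 - 472 = 23)
(2607 + v(15, t(H, -4))) + j = (2607 + (4 - 4)*15) + 23 = (2607 + 0*15) + 23 = (2607 + 0) + 23 = 2607 + 23 = 2630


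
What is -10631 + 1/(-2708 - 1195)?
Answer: -41492794/3903 ≈ -10631.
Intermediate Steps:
-10631 + 1/(-2708 - 1195) = -10631 + 1/(-3903) = -10631 - 1/3903 = -41492794/3903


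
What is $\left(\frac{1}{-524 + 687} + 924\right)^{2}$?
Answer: $\frac{22684275769}{26569} \approx 8.5379 \cdot 10^{5}$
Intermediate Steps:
$\left(\frac{1}{-524 + 687} + 924\right)^{2} = \left(\frac{1}{163} + 924\right)^{2} = \left(\frac{150613}{163}\right)^{2} = \frac{22684275769}{26569}$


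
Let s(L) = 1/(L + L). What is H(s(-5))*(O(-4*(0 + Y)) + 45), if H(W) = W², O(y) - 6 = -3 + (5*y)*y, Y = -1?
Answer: 32/25 ≈ 1.2800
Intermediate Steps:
s(L) = 1/(2*L)
O(y) = 3 + 5*y² (O(y) = 6 + (-3 + (5*y)*y) = 6 + (-3 + 5*y²) = 3 + 5*y²)
H(s(-5))*(O(-4*(0 + Y)) + 45) = ((½)/(-5))²*((3 + 5*(-4*(0 - 1))²) + 45) = ((½)*(-⅕))²*((3 + 5*(-4*(-1))²) + 45) = (-⅒)²*((3 + 5*4²) + 45) = ((3 + 5*16) + 45)/100 = ((3 + 80) + 45)/100 = (83 + 45)/100 = (1/100)*128 = 32/25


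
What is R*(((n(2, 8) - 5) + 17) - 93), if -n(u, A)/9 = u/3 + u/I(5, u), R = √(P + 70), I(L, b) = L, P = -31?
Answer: -453*√39/5 ≈ -565.80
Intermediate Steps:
R = √39 (R = √(-31 + 70) = √39 ≈ 6.2450)
n(u, A) = -24*u/5 (n(u, A) = -9*(u/3 + u/5) = -24*u/5)
R*(((n(2, 8) - 5) + 17) - 93) = √39*(((-24/5*2 - 5) + 17) - 93) = √39*(((-48/5 - 5) + 17) - 93) = √39*((-73/5 + 17) - 93) = √39*(12/5 - 93) = √39*(-453/5) = -453*√39/5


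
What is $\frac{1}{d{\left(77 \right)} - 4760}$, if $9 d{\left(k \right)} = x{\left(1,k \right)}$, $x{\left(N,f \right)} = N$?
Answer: $- \frac{9}{42839} \approx -0.00021009$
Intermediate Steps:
$d{\left(k \right)} = \frac{1}{9}$ ($d{\left(k \right)} = \frac{1}{9} \cdot 1 = \frac{1}{9}$)
$\frac{1}{d{\left(77 \right)} - 4760} = \frac{1}{\frac{1}{9} - 4760} = \frac{1}{- \frac{42839}{9}} = - \frac{9}{42839}$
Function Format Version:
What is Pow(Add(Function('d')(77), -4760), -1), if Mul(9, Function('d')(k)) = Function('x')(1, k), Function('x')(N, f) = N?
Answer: Rational(-9, 42839) ≈ -0.00021009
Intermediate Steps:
Function('d')(k) = Rational(1, 9) (Function('d')(k) = Mul(Rational(1, 9), 1) = Rational(1, 9))
Pow(Add(Function('d')(77), -4760), -1) = Pow(Add(Rational(1, 9), -4760), -1) = Pow(Rational(-42839, 9), -1) = Rational(-9, 42839)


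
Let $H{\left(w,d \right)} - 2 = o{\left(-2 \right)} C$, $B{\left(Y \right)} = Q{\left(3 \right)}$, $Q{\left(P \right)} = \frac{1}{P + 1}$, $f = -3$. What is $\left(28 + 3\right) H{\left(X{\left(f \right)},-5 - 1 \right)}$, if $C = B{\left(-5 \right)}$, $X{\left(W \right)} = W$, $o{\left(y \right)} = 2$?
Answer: $\frac{155}{2} \approx 77.5$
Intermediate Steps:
$Q{\left(P \right)} = \frac{1}{1 + P}$
$B{\left(Y \right)} = \frac{1}{4}$ ($B{\left(Y \right)} = \frac{1}{1 + 3} = \frac{1}{4}$)
$C = \frac{1}{4} \approx 0.25$
$H{\left(w,d \right)} = \frac{5}{2}$ ($H{\left(w,d \right)} = 2 + 2 \cdot \frac{1}{4} = 2 + \frac{1}{2} = \frac{5}{2}$)
$\left(28 + 3\right) H{\left(X{\left(f \right)},-5 - 1 \right)} = \left(28 + 3\right) \frac{5}{2} = 31 \cdot \frac{5}{2} = \frac{155}{2}$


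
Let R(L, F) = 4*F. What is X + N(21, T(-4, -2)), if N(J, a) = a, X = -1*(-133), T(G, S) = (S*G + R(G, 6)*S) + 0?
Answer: 93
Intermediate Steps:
T(G, S) = 24*S + G*S (T(G, S) = (S*G + (4*6)*S) + 0 = (G*S + 24*S) + 0 = (24*S + G*S) + 0 = 24*S + G*S)
X = 133
X + N(21, T(-4, -2)) = 133 - 2*(24 - 4) = 133 - 2*20 = 133 - 40 = 93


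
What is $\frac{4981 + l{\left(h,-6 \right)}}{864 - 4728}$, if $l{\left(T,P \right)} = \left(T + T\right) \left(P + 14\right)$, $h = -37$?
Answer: $- \frac{209}{184} \approx -1.1359$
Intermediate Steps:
$l{\left(T,P \right)} = 2 T \left(14 + P\right)$
$\frac{4981 + l{\left(h,-6 \right)}}{864 - 4728} = \frac{4981 + 2 \left(-37\right) \left(14 - 6\right)}{864 - 4728} = \frac{4981 + 2 \left(-37\right) 8}{-3864} = \left(4981 - 592\right) \left(- \frac{1}{3864}\right) = 4389 \left(- \frac{1}{3864}\right) = - \frac{209}{184}$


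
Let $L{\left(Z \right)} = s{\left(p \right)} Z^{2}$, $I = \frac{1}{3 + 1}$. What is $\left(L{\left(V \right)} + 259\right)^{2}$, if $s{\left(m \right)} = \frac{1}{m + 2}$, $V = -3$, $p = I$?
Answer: $69169$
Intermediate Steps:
$I = \frac{1}{4} \approx 0.25$
$p = \frac{1}{4} \approx 0.25$
$s{\left(m \right)} = \frac{1}{2 + m}$
$L{\left(Z \right)} = \frac{4 Z^{2}}{9}$ ($L{\left(Z \right)} = \frac{Z^{2}}{2 + \frac{1}{4}} = \frac{Z^{2}}{\frac{9}{4}} = \frac{4 Z^{2}}{9}$)
$\left(L{\left(V \right)} + 259\right)^{2} = \left(\frac{4 \left(-3\right)^{2}}{9} + 259\right)^{2} = \left(\frac{4}{9} \cdot 9 + 259\right)^{2} = \left(4 + 259\right)^{2} = 263^{2} = 69169$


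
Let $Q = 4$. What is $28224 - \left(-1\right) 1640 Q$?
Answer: $34784$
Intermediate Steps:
$28224 - \left(-1\right) 1640 Q = 28224 - \left(-1\right) 1640 \cdot 4 = 28224 - \left(-1640\right) 4 = 28224 - -6560 = 28224 + 6560 = 34784$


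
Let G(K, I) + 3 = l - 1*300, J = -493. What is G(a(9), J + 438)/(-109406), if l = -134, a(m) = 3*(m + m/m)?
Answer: 437/109406 ≈ 0.0039943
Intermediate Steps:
a(m) = 3 + 3*m (a(m) = 3*(m + 1) = 3*(1 + m) = 3 + 3*m)
G(K, I) = -437 (G(K, I) = -3 + (-134 - 1*300) = -3 + (-134 - 300) = -3 - 434 = -437)
G(a(9), J + 438)/(-109406) = -437/(-109406) = -437*(-1/109406) = 437/109406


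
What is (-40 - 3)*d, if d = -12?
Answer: 516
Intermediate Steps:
(-40 - 3)*d = (-40 - 3)*(-12) = -43*(-12) = 516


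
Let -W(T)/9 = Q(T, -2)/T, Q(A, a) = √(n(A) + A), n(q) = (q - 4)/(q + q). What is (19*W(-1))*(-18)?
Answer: -1539*√6 ≈ -3769.8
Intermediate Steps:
n(q) = (-4 + q)/(2*q) (n(q) = (-4 + q)/((2*q)) = (-4 + q)*(1/(2*q)) = (-4 + q)/(2*q))
Q(A, a) = √(A + (-4 + A)/(2*A)) (Q(A, a) = √((-4 + A)/(2*A) + A) = √(A + (-4 + A)/(2*A)))
W(T) = -9*√(2 - 8/T + 4*T)/(2*T) (W(T) = -9*√(2 - 8/T + 4*T)/2/T = -9*√(2 - 8/T + 4*T)/(2*T))
(19*W(-1))*(-18) = (19*(-9/2*√(2 - 8/(-1) + 4*(-1))/(-1)))*(-18) = (19*(-9/2*(-1)*√(2 - 8*(-1) - 4)))*(-18) = (19*(-9/2*(-1)*√(2 + 8 - 4)))*(-18) = (19*(-9/2*(-1)*√6))*(-18) = (19*(9*√6/2))*(-18) = (171*√6/2)*(-18) = -1539*√6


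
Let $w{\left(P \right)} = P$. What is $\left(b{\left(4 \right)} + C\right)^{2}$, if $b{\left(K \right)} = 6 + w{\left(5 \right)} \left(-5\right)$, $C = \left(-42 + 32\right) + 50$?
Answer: $441$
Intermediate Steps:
$C = 40$ ($C = -10 + 50 = 40$)
$b{\left(K \right)} = -19$ ($b{\left(K \right)} = 6 + 5 \left(-5\right) = 6 - 25 = -19$)
$\left(b{\left(4 \right)} + C\right)^{2} = \left(-19 + 40\right)^{2} = 21^{2} = 441$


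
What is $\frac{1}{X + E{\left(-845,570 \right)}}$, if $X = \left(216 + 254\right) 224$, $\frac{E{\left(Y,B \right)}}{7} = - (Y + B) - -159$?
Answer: $\frac{1}{108318} \approx 9.2321 \cdot 10^{-6}$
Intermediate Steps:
$E{\left(Y,B \right)} = 1113 - 7 B - 7 Y$ ($E{\left(Y,B \right)} = 7 \left(- (Y + B) - -159\right) = 7 \left(- (B + Y) + 159\right) = 7 \left(\left(- B - Y\right) + 159\right) = 7 \left(159 - B - Y\right) = 1113 - 7 B - 7 Y$)
$X = 105280$ ($X = 470 \cdot 224 = 105280$)
$\frac{1}{X + E{\left(-845,570 \right)}} = \frac{1}{105280 - -3038} = \frac{1}{105280 + \left(1113 - 3990 + 5915\right)} = \frac{1}{105280 + 3038} = \frac{1}{108318}$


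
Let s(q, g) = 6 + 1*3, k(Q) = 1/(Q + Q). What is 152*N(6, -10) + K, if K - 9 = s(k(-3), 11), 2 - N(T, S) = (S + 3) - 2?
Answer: 1690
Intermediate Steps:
N(T, S) = 1 - S (N(T, S) = 2 - ((S + 3) - 2) = 2 - ((3 + S) - 2) = 2 - (1 + S) = 2 + (-1 - S) = 1 - S)
k(Q) = 1/(2*Q)
s(q, g) = 9 (s(q, g) = 6 + 3 = 9)
K = 18 (K = 9 + 9 = 18)
152*N(6, -10) + K = 152*(1 - 1*(-10)) + 18 = 152*(1 + 10) + 18 = 152*11 + 18 = 1672 + 18 = 1690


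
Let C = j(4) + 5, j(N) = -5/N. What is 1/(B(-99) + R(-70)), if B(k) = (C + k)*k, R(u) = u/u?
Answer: 4/37723 ≈ 0.00010604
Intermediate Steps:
R(u) = 1
C = 15/4 (C = -5/4 + 5 = 15/4 ≈ 3.7500)
B(k) = k*(15/4 + k) (B(k) = (15/4 + k)*k = k*(15/4 + k))
1/(B(-99) + R(-70)) = 1/((¼)*(-99)*(15 + 4*(-99)) + 1) = 1/((¼)*(-99)*(15 - 396) + 1) = 1/((¼)*(-99)*(-381) + 1) = 1/(37719/4 + 1) = 1/(37723/4) = 4/37723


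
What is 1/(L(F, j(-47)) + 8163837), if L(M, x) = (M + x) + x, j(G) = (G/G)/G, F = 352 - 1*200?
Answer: 47/383707481 ≈ 1.2249e-7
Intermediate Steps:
F = 152 (F = 352 - 200 = 152)
j(G) = 1/G
L(M, x) = M + 2*x
1/(L(F, j(-47)) + 8163837) = 1/((152 + 2/(-47)) + 8163837) = 1/((152 + 2*(-1/47)) + 8163837) = 1/((152 - 2/47) + 8163837) = 1/(7142/47 + 8163837) = 1/(383707481/47) = 47/383707481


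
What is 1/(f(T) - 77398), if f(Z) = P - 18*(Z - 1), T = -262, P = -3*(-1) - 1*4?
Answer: -1/72665 ≈ -1.3762e-5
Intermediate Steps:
P = -1 (P = 3 - 4 = -1)
f(Z) = 17 - 18*Z (f(Z) = -1 - 18*(Z - 1) = -1 - 18*(-1 + Z) = -1 - 6*(-3 + 3*Z) = -1 + (18 - 18*Z) = 17 - 18*Z)
1/(f(T) - 77398) = 1/((17 - 18*(-262)) - 77398) = 1/((17 + 4716) - 77398) = 1/(4733 - 77398) = 1/(-72665) = -1/72665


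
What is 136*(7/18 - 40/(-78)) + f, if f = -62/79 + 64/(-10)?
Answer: 5335414/46215 ≈ 115.45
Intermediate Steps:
f = -2838/395 (f = -62*1/79 + 64*(-⅒) = -62/79 - 32/5 = -2838/395 ≈ -7.1848)
136*(7/18 - 40/(-78)) + f = 136*(7/18 - 40/(-78)) - 2838/395 = 136*(7*(1/18) - 40*(-1/78)) - 2838/395 = 136*(7/18 + 20/39) - 2838/395 = 136*(211/234) - 2838/395 = 14348/117 - 2838/395 = 5335414/46215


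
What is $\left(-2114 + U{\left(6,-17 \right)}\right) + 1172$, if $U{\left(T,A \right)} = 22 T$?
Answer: $-810$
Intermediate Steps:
$\left(-2114 + U{\left(6,-17 \right)}\right) + 1172 = \left(-2114 + 22 \cdot 6\right) + 1172 = \left(-2114 + 132\right) + 1172 = -1982 + 1172 = -810$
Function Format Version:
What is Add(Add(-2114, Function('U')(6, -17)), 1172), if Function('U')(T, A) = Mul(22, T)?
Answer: -810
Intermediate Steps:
Add(Add(-2114, Function('U')(6, -17)), 1172) = Add(Add(-2114, Mul(22, 6)), 1172) = Add(Add(-2114, 132), 1172) = Add(-1982, 1172) = -810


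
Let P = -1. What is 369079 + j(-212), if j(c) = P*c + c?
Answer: 369079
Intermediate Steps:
j(c) = 0 (j(c) = -c + c = 0)
369079 + j(-212) = 369079 + 0 = 369079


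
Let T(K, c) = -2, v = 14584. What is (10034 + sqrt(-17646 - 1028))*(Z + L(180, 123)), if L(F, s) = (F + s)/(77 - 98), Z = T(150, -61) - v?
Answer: -1025504902/7 - 102203*I*sqrt(18674)/7 ≈ -1.465e+8 - 1.9952e+6*I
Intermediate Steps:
Z = -14586 (Z = -2 - 1*14584 = -2 - 14584 = -14586)
L(F, s) = -F/21 - s/21 (L(F, s) = (F + s)/(-21) = (F + s)*(-1/21) = -F/21 - s/21)
(10034 + sqrt(-17646 - 1028))*(Z + L(180, 123)) = (10034 + sqrt(-17646 - 1028))*(-14586 + (-1/21*180 - 1/21*123)) = (10034 + sqrt(-18674))*(-14586 + (-60/7 - 41/7)) = (10034 + I*sqrt(18674))*(-14586 - 101/7) = (10034 + I*sqrt(18674))*(-102203/7) = -1025504902/7 - 102203*I*sqrt(18674)/7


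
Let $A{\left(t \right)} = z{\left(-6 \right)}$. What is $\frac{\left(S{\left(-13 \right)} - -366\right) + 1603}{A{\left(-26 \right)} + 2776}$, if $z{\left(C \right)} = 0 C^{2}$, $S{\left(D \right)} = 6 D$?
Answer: $\frac{1891}{2776} \approx 0.6812$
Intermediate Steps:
$z{\left(C \right)} = 0$
$A{\left(t \right)} = 0$
$\frac{\left(S{\left(-13 \right)} - -366\right) + 1603}{A{\left(-26 \right)} + 2776} = \frac{\left(6 \left(-13\right) - -366\right) + 1603}{0 + 2776} = \frac{\left(-78 + 366\right) + 1603}{2776} = \left(288 + 1603\right) \frac{1}{2776} = 1891 \cdot \frac{1}{2776} = \frac{1891}{2776}$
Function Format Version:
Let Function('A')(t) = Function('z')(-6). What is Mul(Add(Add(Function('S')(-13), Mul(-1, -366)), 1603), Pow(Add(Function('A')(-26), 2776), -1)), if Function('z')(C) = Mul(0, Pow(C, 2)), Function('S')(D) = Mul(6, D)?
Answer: Rational(1891, 2776) ≈ 0.68120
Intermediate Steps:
Function('z')(C) = 0
Function('A')(t) = 0
Mul(Add(Add(Function('S')(-13), Mul(-1, -366)), 1603), Pow(Add(Function('A')(-26), 2776), -1)) = Mul(Add(Add(Mul(6, -13), Mul(-1, -366)), 1603), Pow(Add(0, 2776), -1)) = Mul(Add(Add(-78, 366), 1603), Pow(2776, -1)) = Mul(Add(288, 1603), Rational(1, 2776)) = Mul(1891, Rational(1, 2776)) = Rational(1891, 2776)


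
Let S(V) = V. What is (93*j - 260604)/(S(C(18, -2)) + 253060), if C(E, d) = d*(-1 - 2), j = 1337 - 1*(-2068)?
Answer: 56061/253066 ≈ 0.22153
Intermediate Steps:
j = 3405 (j = 1337 + 2068 = 3405)
C(E, d) = -3*d (C(E, d) = d*(-3) = -3*d)
(93*j - 260604)/(S(C(18, -2)) + 253060) = (93*3405 - 260604)/(-3*(-2) + 253060) = (316665 - 260604)/(6 + 253060) = 56061/253066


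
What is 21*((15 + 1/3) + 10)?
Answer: 532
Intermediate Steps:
21*((15 + 1/3) + 10) = 21*(46/3 + 10) = 21*(76/3) = 532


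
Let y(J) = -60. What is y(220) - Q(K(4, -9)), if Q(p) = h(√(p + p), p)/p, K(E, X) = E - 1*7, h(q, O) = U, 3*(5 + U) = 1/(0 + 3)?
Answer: -1664/27 ≈ -61.630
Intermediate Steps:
U = -44/9 (U = -5 + 1/(3*(0 + 3)) = -5 + (⅓)/3 = -5 + (⅓)*(⅓) = -5 + ⅑ = -44/9 ≈ -4.8889)
h(q, O) = -44/9
K(E, X) = -7 + E (K(E, X) = E - 7 = -7 + E)
Q(p) = -44/(9*p)
y(220) - Q(K(4, -9)) = -60 - (-44)/(9*(-7 + 4)) = -60 - (-44)/(9*(-3)) = -60 - (-44)*(-1)/(9*3) = -60 - 1*44/27 = -60 - 44/27 = -1664/27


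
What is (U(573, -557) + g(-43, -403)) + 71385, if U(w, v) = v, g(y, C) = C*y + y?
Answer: 88114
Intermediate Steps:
g(y, C) = y + C*y
(U(573, -557) + g(-43, -403)) + 71385 = (-557 - 43*(1 - 403)) + 71385 = (-557 - 43*(-402)) + 71385 = (-557 + 17286) + 71385 = 16729 + 71385 = 88114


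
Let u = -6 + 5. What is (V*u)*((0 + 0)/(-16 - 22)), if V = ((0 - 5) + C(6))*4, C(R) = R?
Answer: 0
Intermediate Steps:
u = -1
V = 4 (V = ((0 - 5) + 6)*4 = (-5 + 6)*4 = 1*4 = 4)
(V*u)*((0 + 0)/(-16 - 22)) = (4*(-1))*((0 + 0)/(-16 - 22)) = -0/(-38) = -0*(-1)/38 = -4*0 = 0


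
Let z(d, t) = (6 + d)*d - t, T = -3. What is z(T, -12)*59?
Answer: 177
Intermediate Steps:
z(d, t) = -t + d*(6 + d) (z(d, t) = d*(6 + d) - t = -t + d*(6 + d))
z(T, -12)*59 = ((-3)² - 1*(-12) + 6*(-3))*59 = (9 + 12 - 18)*59 = 3*59 = 177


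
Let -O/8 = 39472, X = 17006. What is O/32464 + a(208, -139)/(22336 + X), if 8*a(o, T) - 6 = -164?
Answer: -39316141/4041768 ≈ -9.7275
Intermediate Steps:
a(o, T) = -79/4 (a(o, T) = ¾ + (⅛)*(-164) = ¾ - 41/2 = -79/4)
O = -315776 (O = -8*39472 = -315776)
O/32464 + a(208, -139)/(22336 + X) = -315776/32464 - 79/(4*(22336 + 17006)) = -315776*1/32464 - 79/4/39342 = -19736/2029 - 79/4*1/39342 = -19736/2029 - 1/1992 = -39316141/4041768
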